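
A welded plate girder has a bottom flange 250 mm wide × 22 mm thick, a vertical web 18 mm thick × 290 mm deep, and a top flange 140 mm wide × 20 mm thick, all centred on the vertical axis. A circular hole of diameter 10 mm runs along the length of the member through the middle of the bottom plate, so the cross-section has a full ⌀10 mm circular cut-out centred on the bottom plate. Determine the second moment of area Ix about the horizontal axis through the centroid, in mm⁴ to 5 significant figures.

Split into non-overlapping primitives; take the origin at the lower-left of the bounding box.
Bottom plate: 250 × 22, A = 5 500 mm², y = 11 mm, Ī = 221833.3 mm⁴.
Web plate: 18 × 290, A = 5 220 mm², y = 167 mm, Ī = 36 583 500 mm⁴.
Top plate: 140 × 20, A = 2 800 mm², y = 322 mm, Ī = 93333.33 mm⁴.
Hole (subtracted): ⌀10, A = 78.53982 mm², y = 11 mm, Ī = 490.8739 mm⁴.
Centroid: ȳ = ΣA·y / ΣA = 136.3673 mm.
Transfer each piece to the horizontal axis through the centroid using Ī + A·d² with d = y − 136.3673:
  bottom plate: d = -125.3673 mm → contributes +86 665 157 mm⁴
  web plate: d = 30.63267 mm → contributes +41 481 741 mm⁴
  top plate: d = 185.6327 mm → contributes +96 579 898 mm⁴
  hole: d = -125.3673 mm → contributes −1 234 899 mm⁴
Total I = 223 491 897 mm⁴.

Ix ≈ 2.2349 × 10⁸ mm⁴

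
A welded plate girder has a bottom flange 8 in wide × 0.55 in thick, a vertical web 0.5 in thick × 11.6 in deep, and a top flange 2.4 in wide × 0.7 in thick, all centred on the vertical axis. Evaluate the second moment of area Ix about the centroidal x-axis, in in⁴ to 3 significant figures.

Break the section into simple shapes (no overlaps), measuring from the bottom-left corner of the bounding box.
Bottom plate: 8 × 0.55, A = 4.4 in², y = 0.275 in, Ī = 0.11092 in⁴.
Web plate: 0.5 × 11.6, A = 5.8 in², y = 6.35 in, Ī = 65.037 in⁴.
Top plate: 2.4 × 0.7, A = 1.68 in², y = 12.5 in, Ī = 0.0686 in⁴.
Centroid: ȳ = ΣA·y / ΣA = 4.9697 in.
Transfer each piece to the centroidal x-axis using Ī + A·d² with d = y − 4.9697:
  bottom plate: d = -4.6947 in → contributes +97.088 in⁴
  web plate: d = 1.3803 in → contributes +76.088 in⁴
  top plate: d = 7.5303 in → contributes +95.334 in⁴
Total I = 268.51 in⁴.

Ix ≈ 269 in⁴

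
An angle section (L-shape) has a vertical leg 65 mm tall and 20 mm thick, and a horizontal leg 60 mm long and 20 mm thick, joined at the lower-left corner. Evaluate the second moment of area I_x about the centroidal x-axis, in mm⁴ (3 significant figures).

I_x ≈ 7.35 × 10⁵ mm⁴

Treat the section as a set of non-overlapping primitives; coordinates are from the bounding-box lower-left.
Vertical leg: 20 × 65, A = 1 300 mm², y = 32.5 mm, Ī = 457 708 mm⁴.
Horizontal leg (remainder): 40 × 20, A = 800 mm², y = 10 mm, Ī = 26 667 mm⁴.
Centroid: ȳ = ΣA·y / ΣA = 23.929 mm.
Transfer each piece to the centroidal x-axis using Ī + A·d² with d = y − 23.929:
  vertical leg: d = 8.5714 mm → contributes +553 219 mm⁴
  horizontal leg (remainder): d = -13.929 mm → contributes +181 871 mm⁴
Total I = 735 089 mm⁴.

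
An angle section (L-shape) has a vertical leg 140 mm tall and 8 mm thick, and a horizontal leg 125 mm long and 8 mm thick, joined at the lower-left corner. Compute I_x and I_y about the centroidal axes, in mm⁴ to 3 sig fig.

I_x ≈ 4.06 × 10⁶ mm⁴, I_y ≈ 3.07 × 10⁶ mm⁴

Decompose the section into non-overlapping parts with the origin at the bottom-left of its bounding rectangle.
Vertical leg: 8 × 140, A = 1 120 mm², y = 70 mm, Ī = 1 829 333 mm⁴.
Horizontal leg (remainder): 117 × 8, A = 936 mm², y = 4 mm, Ī = 4 992 mm⁴.
Centroid: ȳ = ΣA·y / ΣA = 39.953 mm.
Transfer each piece to the centroidal x-axis using Ī + A·d² with d = y − 39.953:
  vertical leg: d = 30.047 mm → contributes +2 840 474 mm⁴
  horizontal leg (remainder): d = -35.953 mm → contributes +1 214 903 mm⁴
Total I = 4 055 377 mm⁴.
For the y-axis: x̄ = 32.453 mm.
Repeating about the centroidal y-axis gives I_y = 3 065 447 mm⁴.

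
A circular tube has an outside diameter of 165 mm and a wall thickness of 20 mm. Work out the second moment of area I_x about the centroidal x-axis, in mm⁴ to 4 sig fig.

Split into non-overlapping primitives; take the origin at the lower-left of the bounding box.
Outer circle: ⌀165, A = 21382.5 mm², y = 82.5 mm, Ī = 36 383 601 mm⁴.
Bore (subtracted): ⌀125, A = 12271.8 mm², y = 82.5 mm, Ī = 11 984 225 mm⁴.
By symmetry the centroid is at mid-height, ȳ = 82.5 mm.
All pieces are centred on the centroidal x-axis, so I = ΣĪ (holes subtracted) = 24 399 376 mm⁴.

I_x ≈ 2.440 × 10⁷ mm⁴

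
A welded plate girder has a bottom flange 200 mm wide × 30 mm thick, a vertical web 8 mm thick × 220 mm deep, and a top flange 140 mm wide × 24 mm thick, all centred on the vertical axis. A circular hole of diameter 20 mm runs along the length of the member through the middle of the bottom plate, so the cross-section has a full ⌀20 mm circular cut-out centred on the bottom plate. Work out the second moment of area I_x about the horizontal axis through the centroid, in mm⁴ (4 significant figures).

I_x ≈ 1.382 × 10⁸ mm⁴

Decompose the section into non-overlapping parts with the origin at the bottom-left of its bounding rectangle.
Bottom plate: 200 × 30, A = 6 000 mm², y = 15 mm, Ī = 450 000 mm⁴.
Web plate: 8 × 220, A = 1 760 mm², y = 140 mm, Ī = 7 098 667 mm⁴.
Top plate: 140 × 24, A = 3 360 mm², y = 262 mm, Ī = 161 280 mm⁴.
Hole (subtracted): ⌀20, A = 314.159 mm², y = 15 mm, Ī = 7853.98 mm⁴.
Centroid: ȳ = ΣA·y / ΣA = 112.162 mm.
Transfer each piece to the horizontal axis through the centroid using Ī + A·d² with d = y − 112.162:
  bottom plate: d = -97.1623 mm → contributes +57 093 039 mm⁴
  web plate: d = 27.8377 mm → contributes +8 462 560 mm⁴
  top plate: d = 149.838 mm → contributes +75 597 802 mm⁴
  hole: d = -97.1623 mm → contributes −2 973 677 mm⁴
Total I = 138 179 724 mm⁴.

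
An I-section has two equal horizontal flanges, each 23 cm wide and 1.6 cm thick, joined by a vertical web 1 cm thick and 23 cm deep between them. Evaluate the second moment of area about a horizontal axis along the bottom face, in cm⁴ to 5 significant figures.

Decompose the section into non-overlapping parts with the origin at the bottom-left of its bounding rectangle.
Bottom flange: 23 × 1.6, A = 36.8 cm², y = 0.8 cm, Ī = 7.850667 cm⁴.
Web: 1 × 23, A = 23 cm², y = 13.1 cm, Ī = 1013.917 cm⁴.
Top flange: 23 × 1.6, A = 36.8 cm², y = 25.4 cm, Ī = 7.850667 cm⁴.
Transfer each piece to the bottom edge using Ī + A·d² with d = y − 0:
  bottom flange: d = 0.8 cm → contributes +31.40267 cm⁴
  web: d = 13.1 cm → contributes +4960.947 cm⁴
  top flange: d = 25.4 cm → contributes +23749.74 cm⁴
Total I = 28742.09 cm⁴.

I_base ≈ 2.8742 × 10⁴ cm⁴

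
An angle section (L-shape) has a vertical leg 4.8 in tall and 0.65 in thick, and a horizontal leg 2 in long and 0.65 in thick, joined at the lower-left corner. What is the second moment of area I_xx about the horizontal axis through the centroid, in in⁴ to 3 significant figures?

I_xx ≈ 8.97 in⁴

Split into non-overlapping primitives; take the origin at the lower-left of the bounding box.
Vertical leg: 0.65 × 4.8, A = 3.12 in², y = 2.4 in, Ī = 5.9904 in⁴.
Horizontal leg (remainder): 1.35 × 0.65, A = 0.8775 in², y = 0.325 in, Ī = 0.030895 in⁴.
Centroid: ȳ = ΣA·y / ΣA = 1.9445 in.
Transfer each piece to the horizontal axis through the centroid using Ī + A·d² with d = y − 1.9445:
  vertical leg: d = 0.45549 in → contributes +6.6377 in⁴
  horizontal leg (remainder): d = -1.6195 in → contributes +2.3324 in⁴
Total I = 8.9701 in⁴.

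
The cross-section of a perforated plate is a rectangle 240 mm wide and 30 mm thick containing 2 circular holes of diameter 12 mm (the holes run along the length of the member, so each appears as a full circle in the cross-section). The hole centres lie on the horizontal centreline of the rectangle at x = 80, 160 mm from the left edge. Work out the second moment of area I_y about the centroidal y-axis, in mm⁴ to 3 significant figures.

I_y ≈ 3.42 × 10⁷ mm⁴

Treat the section as a set of non-overlapping primitives; coordinates are from the bounding-box lower-left.
Plate: 240 × 30, A = 7 200 mm², x = 120 mm, Ī = 34 560 000 mm⁴.
Hole 1 (subtracted): ⌀12, A = 113.1 mm², x = 80 mm, Ī = 1017.9 mm⁴.
Hole 2 (subtracted): ⌀12, A = 113.1 mm², x = 160 mm, Ī = 1017.9 mm⁴.
By symmetry the centroid is at mid-width, x̄ = 120 mm.
Transfer each piece to the centroidal y-axis using Ī + A·d² with d = x − 120:
  plate: d = 0 mm → contributes +34 560 000 mm⁴
  hole 1: d = -40 mm → contributes −181 974 mm⁴
  hole 2: d = 40 mm → contributes −181 974 mm⁴
Total I = 34 196 053 mm⁴.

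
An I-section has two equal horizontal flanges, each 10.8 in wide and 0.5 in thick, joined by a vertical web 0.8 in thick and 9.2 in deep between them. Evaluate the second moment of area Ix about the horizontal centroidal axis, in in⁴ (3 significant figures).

Split into non-overlapping primitives; take the origin at the lower-left of the bounding box.
Bottom flange: 10.8 × 0.5, A = 5.4 in², y = 0.25 in, Ī = 0.1125 in⁴.
Web: 0.8 × 9.2, A = 7.36 in², y = 5.1 in, Ī = 51.913 in⁴.
Top flange: 10.8 × 0.5, A = 5.4 in², y = 9.95 in, Ī = 0.1125 in⁴.
By symmetry the centroid is at mid-height, ȳ = 5.1 in.
Transfer each piece to the horizontal centroidal axis using Ī + A·d² with d = y − 5.1:
  bottom flange: d = -4.85 in → contributes +127.13 in⁴
  web: d = 0 in → contributes +51.913 in⁴
  top flange: d = 4.85 in → contributes +127.13 in⁴
Total I = 306.18 in⁴.

Ix ≈ 306 in⁴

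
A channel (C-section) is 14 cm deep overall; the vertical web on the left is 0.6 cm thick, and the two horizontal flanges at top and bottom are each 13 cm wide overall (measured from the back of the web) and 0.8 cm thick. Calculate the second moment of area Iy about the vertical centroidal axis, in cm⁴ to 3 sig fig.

Break the section into simple shapes (no overlaps), measuring from the bottom-left corner of the bounding box.
Web: 0.6 × 14, A = 8.4 cm², x = 0.3 cm, Ī = 0.252 cm⁴.
Top flange (beyond web): 12.4 × 0.8, A = 9.92 cm², x = 6.8 cm, Ī = 127.11 cm⁴.
Bottom flange (beyond web): 12.4 × 0.8, A = 9.92 cm², x = 6.8 cm, Ī = 127.11 cm⁴.
Centroid: x̄ = ΣA·x / ΣA = 4.8666 cm.
Transfer each piece to the vertical centroidal axis using Ī + A·d² with d = x − 4.8666:
  web: d = -4.5666 cm → contributes +175.42 cm⁴
  top flange (beyond web): d = 1.9334 cm → contributes +164.19 cm⁴
  bottom flange (beyond web): d = 1.9334 cm → contributes +164.19 cm⁴
Total I = 503.8 cm⁴.

Iy ≈ 504 cm⁴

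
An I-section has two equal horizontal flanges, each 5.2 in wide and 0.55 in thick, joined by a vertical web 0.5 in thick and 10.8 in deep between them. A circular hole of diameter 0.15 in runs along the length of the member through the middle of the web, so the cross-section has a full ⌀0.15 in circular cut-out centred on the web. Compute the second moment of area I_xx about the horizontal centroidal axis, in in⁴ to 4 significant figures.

I_xx ≈ 236.8 in⁴

Treat the section as a set of non-overlapping primitives; coordinates are from the bounding-box lower-left.
Bottom flange: 5.2 × 0.55, A = 2.86 in², y = 0.275 in, Ī = 0.0720958 in⁴.
Web: 0.5 × 10.8, A = 5.4 in², y = 5.95 in, Ī = 52.488 in⁴.
Top flange: 5.2 × 0.55, A = 2.86 in², y = 11.625 in, Ī = 0.0720958 in⁴.
Hole (subtracted): ⌀0.15, A = 0.0176715 in², y = 5.95 in, Ī = 0.0000248505 in⁴.
By symmetry the centroid is at mid-height, ȳ = 5.95 in.
Transfer each piece to the horizontal centroidal axis using Ī + A·d² with d = y − 5.95:
  bottom flange: d = -5.675 in → contributes +92.1802 in⁴
  web: d = 0 in → contributes +52.488 in⁴
  top flange: d = 5.675 in → contributes +92.1802 in⁴
  hole: d = 0 in → contributes −0.0000248505 in⁴
Total I = 236.848 in⁴.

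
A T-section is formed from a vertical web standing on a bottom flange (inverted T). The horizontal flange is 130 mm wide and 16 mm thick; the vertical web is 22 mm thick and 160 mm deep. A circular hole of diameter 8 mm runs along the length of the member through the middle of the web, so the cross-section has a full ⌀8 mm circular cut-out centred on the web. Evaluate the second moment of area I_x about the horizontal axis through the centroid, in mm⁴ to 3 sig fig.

I_x ≈ 1.76 × 10⁷ mm⁴

Break the section into simple shapes (no overlaps), measuring from the bottom-left corner of the bounding box.
Flange: 130 × 16, A = 2 080 mm², y = 8 mm, Ī = 44 373 mm⁴.
Web: 22 × 160, A = 3 520 mm², y = 96 mm, Ī = 7 509 333 mm⁴.
Hole (subtracted): ⌀8, A = 50.265 mm², y = 96 mm, Ī = 201.06 mm⁴.
Centroid: ȳ = ΣA·y / ΣA = 63.018 mm.
Transfer each piece to the horizontal axis through the centroid using Ī + A·d² with d = y − 63.018:
  flange: d = -55.018 mm → contributes +6 340 548 mm⁴
  web: d = 32.982 mm → contributes +11 338 376 mm⁴
  hole: d = 32.982 mm → contributes −54 880 mm⁴
Total I = 17 624 045 mm⁴.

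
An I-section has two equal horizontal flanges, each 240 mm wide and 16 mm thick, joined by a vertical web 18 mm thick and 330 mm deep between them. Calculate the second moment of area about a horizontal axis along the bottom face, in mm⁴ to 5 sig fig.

I_base ≈ 7.3013 × 10⁸ mm⁴

Break the section into simple shapes (no overlaps), measuring from the bottom-left corner of the bounding box.
Bottom flange: 240 × 16, A = 3 840 mm², y = 8 mm, Ī = 81 920 mm⁴.
Web: 18 × 330, A = 5 940 mm², y = 181 mm, Ī = 53 905 500 mm⁴.
Top flange: 240 × 16, A = 3 840 mm², y = 354 mm, Ī = 81 920 mm⁴.
Transfer each piece to the base of the section using Ī + A·d² with d = y − 0:
  bottom flange: d = 8 mm → contributes +327 680 mm⁴
  web: d = 181 mm → contributes +248 505 840 mm⁴
  top flange: d = 354 mm → contributes +481 295 360 mm⁴
Total I = 730 128 880 mm⁴.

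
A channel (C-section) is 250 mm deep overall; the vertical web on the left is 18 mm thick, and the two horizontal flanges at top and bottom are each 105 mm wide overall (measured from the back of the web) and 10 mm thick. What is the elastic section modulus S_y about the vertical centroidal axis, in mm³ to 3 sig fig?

S_y ≈ 5.75 × 10⁴ mm³

Split into non-overlapping primitives; take the origin at the lower-left of the bounding box.
Web: 18 × 250, A = 4 500 mm², x = 9 mm, Ī = 121 500 mm⁴.
Top flange (beyond web): 87 × 10, A = 870 mm², x = 61.5 mm, Ī = 548 753 mm⁴.
Bottom flange (beyond web): 87 × 10, A = 870 mm², x = 61.5 mm, Ī = 548 753 mm⁴.
Centroid: x̄ = ΣA·x / ΣA = 23.639 mm.
Transfer each piece to the vertical centroidal axis using Ī + A·d² with d = x − 23.639:
  web: d = -14.639 mm → contributes +1 085 907 mm⁴
  top flange (beyond web): d = 37.861 mm → contributes +1 795 831 mm⁴
  bottom flange (beyond web): d = 37.861 mm → contributes +1 795 831 mm⁴
Total I = 4 677 569 mm⁴.
Extreme fibre distance c = 81.361 mm; S = I/c = 57 492 mm³.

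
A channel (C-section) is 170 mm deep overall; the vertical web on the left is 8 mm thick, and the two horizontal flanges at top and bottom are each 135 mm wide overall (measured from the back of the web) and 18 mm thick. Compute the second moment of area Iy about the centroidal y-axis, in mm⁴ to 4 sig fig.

Split into non-overlapping primitives; take the origin at the lower-left of the bounding box.
Web: 8 × 170, A = 1 360 mm², x = 4 mm, Ī = 7253.33 mm⁴.
Top flange (beyond web): 127 × 18, A = 2 286 mm², x = 71.5 mm, Ī = 3 072 575 mm⁴.
Bottom flange (beyond web): 127 × 18, A = 2 286 mm², x = 71.5 mm, Ī = 3 072 575 mm⁴.
Centroid: x̄ = ΣA·x / ΣA = 56.0246 mm.
Transfer each piece to the centroidal y-axis using Ī + A·d² with d = x − 56.0246:
  web: d = -52.0246 mm → contributes +3 688 175 mm⁴
  top flange (beyond web): d = 15.4754 mm → contributes +3 620 043 mm⁴
  bottom flange (beyond web): d = 15.4754 mm → contributes +3 620 043 mm⁴
Total I = 10 928 262 mm⁴.

Iy ≈ 1.093 × 10⁷ mm⁴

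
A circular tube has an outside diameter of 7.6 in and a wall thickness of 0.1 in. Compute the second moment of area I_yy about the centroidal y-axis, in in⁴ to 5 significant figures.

Split into non-overlapping primitives; take the origin at the lower-left of the bounding box.
Outer circle: ⌀7.6, A = 45.3646 in², x = 3.8 in, Ī = 163.7662 in⁴.
Bore (subtracted): ⌀7.4, A = 43.0084 in², x = 3.8 in, Ī = 147.1963 in⁴.
By symmetry the centroid is at mid-width, x̄ = 3.8 in.
All pieces are centred on the centroidal y-axis, so I = ΣĪ (holes subtracted) = 16.56994 in⁴.

I_yy ≈ 16.570 in⁴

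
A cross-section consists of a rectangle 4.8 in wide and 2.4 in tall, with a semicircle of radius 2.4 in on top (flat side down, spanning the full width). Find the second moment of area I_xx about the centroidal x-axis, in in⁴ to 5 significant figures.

I_xx ≈ 34.115 in⁴

Split into non-overlapping primitives; take the origin at the lower-left of the bounding box.
Rectangular body: 4.8 × 2.4, A = 11.52 in², y = 1.2 in, Ī = 5.5296 in⁴.
Semicircular cap: semicircle r = 2.4, A = 9.047787 in², y = 3.418592 in, Ī = 3.641473 in⁴.
Centroid: ȳ = ΣA·y / ΣA = 2.17596 in.
Transfer each piece to the centroidal x-axis using Ī + A·d² with d = y − 2.17596:
  rectangular body: d = -0.9759603 in → contributes +16.50238 in⁴
  semicircular cap: d = 1.242631 in → contributes +17.61245 in⁴
Total I = 34.11484 in⁴.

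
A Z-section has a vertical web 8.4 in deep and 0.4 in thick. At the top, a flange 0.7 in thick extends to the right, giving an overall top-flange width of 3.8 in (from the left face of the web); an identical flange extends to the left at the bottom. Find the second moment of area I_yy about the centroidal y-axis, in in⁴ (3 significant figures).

I_yy ≈ 21.8 in⁴

Split into non-overlapping primitives; take the origin at the lower-left of the bounding box.
Web: 0.4 × 8.4, A = 3.36 in², x = 3.6 in, Ī = 0.0448 in⁴.
Top flange (beyond web): 3.4 × 0.7, A = 2.38 in², x = 5.5 in, Ī = 2.2927 in⁴.
Bottom flange (beyond web): 3.4 × 0.7, A = 2.38 in², x = 1.7 in, Ī = 2.2927 in⁴.
Centroid: x̄ = ΣA·x / ΣA = 3.6 in.
Transfer each piece to the centroidal y-axis using Ī + A·d² with d = x − 3.6:
  web: d = 0 in → contributes +0.0448 in⁴
  top flange (beyond web): d = 1.9 in → contributes +10.885 in⁴
  bottom flange (beyond web): d = -1.9 in → contributes +10.885 in⁴
Total I = 21.814 in⁴.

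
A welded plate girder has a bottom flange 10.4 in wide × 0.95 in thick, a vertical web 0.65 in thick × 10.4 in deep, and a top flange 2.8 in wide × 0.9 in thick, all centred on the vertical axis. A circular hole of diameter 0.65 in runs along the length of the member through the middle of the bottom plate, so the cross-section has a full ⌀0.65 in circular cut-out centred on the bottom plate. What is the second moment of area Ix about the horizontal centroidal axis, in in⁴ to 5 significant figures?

Treat the section as a set of non-overlapping primitives; coordinates are from the bounding-box lower-left.
Bottom plate: 10.4 × 0.95, A = 9.88 in², y = 0.475 in, Ī = 0.7430583 in⁴.
Web plate: 0.65 × 10.4, A = 6.76 in², y = 6.15 in, Ī = 60.93013 in⁴.
Top plate: 2.8 × 0.9, A = 2.52 in², y = 11.8 in, Ī = 0.1701 in⁴.
Hole (subtracted): ⌀0.65, A = 0.3318307 in², y = 0.475 in, Ī = 0.008762405 in⁴.
Centroid: ȳ = ΣA·y / ΣA = 4.028293 in.
Transfer each piece to the horizontal centroidal axis using Ī + A·d² with d = y − 4.028293:
  bottom plate: d = -3.553293 in → contributes +125.4869 in⁴
  web plate: d = 2.121707 in → contributes +91.36123 in⁴
  top plate: d = 7.771707 in → contributes +152.3767 in⁴
  hole: d = -3.553293 in → contributes −4.198421 in⁴
Total I = 365.0263 in⁴.

Ix ≈ 365.03 in⁴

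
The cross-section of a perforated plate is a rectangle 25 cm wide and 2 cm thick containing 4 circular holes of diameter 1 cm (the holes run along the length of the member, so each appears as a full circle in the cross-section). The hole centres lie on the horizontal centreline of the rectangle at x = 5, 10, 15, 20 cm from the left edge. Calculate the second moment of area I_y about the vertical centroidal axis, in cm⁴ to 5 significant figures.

I_y ≈ 2505.8 cm⁴

Split into non-overlapping primitives; take the origin at the lower-left of the bounding box.
Plate: 25 × 2, A = 50 cm², x = 12.5 cm, Ī = 2604.167 cm⁴.
Hole 1 (subtracted): ⌀1, A = 0.7853982 cm², x = 5 cm, Ī = 0.04908739 cm⁴.
Hole 2 (subtracted): ⌀1, A = 0.7853982 cm², x = 10 cm, Ī = 0.04908739 cm⁴.
Hole 3 (subtracted): ⌀1, A = 0.7853982 cm², x = 15 cm, Ī = 0.04908739 cm⁴.
Hole 4 (subtracted): ⌀1, A = 0.7853982 cm², x = 20 cm, Ī = 0.04908739 cm⁴.
By symmetry the centroid is at mid-width, x̄ = 12.5 cm.
Transfer each piece to the vertical centroidal axis using Ī + A·d² with d = x − 12.5:
  plate: d = 0 cm → contributes +2604.167 cm⁴
  hole 1: d = -7.5 cm → contributes −44.22773 cm⁴
  hole 2: d = -2.5 cm → contributes −4.957826 cm⁴
  hole 3: d = 2.5 cm → contributes −4.957826 cm⁴
  hole 4: d = 7.5 cm → contributes −44.22773 cm⁴
Total I = 2505.796 cm⁴.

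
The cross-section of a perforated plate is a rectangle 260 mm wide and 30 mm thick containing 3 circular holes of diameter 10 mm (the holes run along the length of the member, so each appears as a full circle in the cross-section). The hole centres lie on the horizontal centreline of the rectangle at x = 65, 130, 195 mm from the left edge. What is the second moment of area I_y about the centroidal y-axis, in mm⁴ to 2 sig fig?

Break the section into simple shapes (no overlaps), measuring from the bottom-left corner of the bounding box.
Plate: 260 × 30, A = 7 800 mm², x = 130 mm, Ī = 43 940 000 mm⁴.
Hole 1 (subtracted): ⌀10, A = 78.54 mm², x = 65 mm, Ī = 490.9 mm⁴.
Hole 2 (subtracted): ⌀10, A = 78.54 mm², x = 130 mm, Ī = 490.9 mm⁴.
Hole 3 (subtracted): ⌀10, A = 78.54 mm², x = 195 mm, Ī = 490.9 mm⁴.
By symmetry the centroid is at mid-width, x̄ = 130 mm.
Transfer each piece to the centroidal y-axis using Ī + A·d² with d = x − 130:
  plate: d = 0 mm → contributes +43 940 000 mm⁴
  hole 1: d = -65 mm → contributes −332 322 mm⁴
  hole 2: d = 0 mm → contributes −490.9 mm⁴
  hole 3: d = 65 mm → contributes −332 322 mm⁴
Total I = 43 274 866 mm⁴.

I_y ≈ 4.3 × 10⁷ mm⁴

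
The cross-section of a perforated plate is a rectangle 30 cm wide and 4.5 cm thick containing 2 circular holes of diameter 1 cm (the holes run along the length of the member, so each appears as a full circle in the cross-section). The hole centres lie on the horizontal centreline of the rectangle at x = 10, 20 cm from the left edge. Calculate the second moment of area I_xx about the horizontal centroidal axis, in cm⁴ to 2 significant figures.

Break the section into simple shapes (no overlaps), measuring from the bottom-left corner of the bounding box.
Plate: 30 × 4.5, A = 135 cm², y = 2.25 cm, Ī = 227.8 cm⁴.
Hole 1 (subtracted): ⌀1, A = 0.7854 cm², y = 2.25 cm, Ī = 0.04909 cm⁴.
Hole 2 (subtracted): ⌀1, A = 0.7854 cm², y = 2.25 cm, Ī = 0.04909 cm⁴.
By symmetry the centroid is at mid-height, ȳ = 2.25 cm.
All pieces are centred on the horizontal centroidal axis, so I = ΣĪ (holes subtracted) = 227.7 cm⁴.

I_xx ≈ 230 cm⁴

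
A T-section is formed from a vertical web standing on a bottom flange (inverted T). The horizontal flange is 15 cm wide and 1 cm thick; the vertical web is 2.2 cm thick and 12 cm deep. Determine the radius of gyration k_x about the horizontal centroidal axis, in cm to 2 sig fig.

k_x ≈ 4.2 cm

Treat the section as a set of non-overlapping primitives; coordinates are from the bounding-box lower-left.
Flange: 15 × 1, A = 15 cm², y = 0.5 cm, Ī = 1.25 cm⁴.
Web: 2.2 × 12, A = 26.4 cm², y = 7 cm, Ī = 316.8 cm⁴.
Centroid: ȳ = ΣA·y / ΣA = 4.645 cm.
Transfer each piece to the horizontal centroidal axis using Ī + A·d² with d = y − 4.645:
  flange: d = -4.145 cm → contributes +259 cm⁴
  web: d = 2.355 cm → contributes +463.2 cm⁴
Total I = 722.2 cm⁴.
Radius of gyration: k = √(I/A) = √(722.2 / 41.4) = 4.177 cm.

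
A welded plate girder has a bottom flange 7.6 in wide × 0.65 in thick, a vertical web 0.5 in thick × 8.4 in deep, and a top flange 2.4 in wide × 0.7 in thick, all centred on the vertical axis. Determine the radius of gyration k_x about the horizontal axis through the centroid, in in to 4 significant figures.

k_x ≈ 3.608 in

Decompose the section into non-overlapping parts with the origin at the bottom-left of its bounding rectangle.
Bottom plate: 7.6 × 0.65, A = 4.94 in², y = 0.325 in, Ī = 0.173929 in⁴.
Web plate: 0.5 × 8.4, A = 4.2 in², y = 4.85 in, Ī = 24.696 in⁴.
Top plate: 2.4 × 0.7, A = 1.68 in², y = 9.4 in, Ī = 0.0686 in⁴.
Centroid: ȳ = ΣA·y / ΣA = 3.49053 in.
Transfer each piece to the horizontal axis through the centroid using Ī + A·d² with d = y − 3.49053:
  bottom plate: d = -3.16553 in → contributes +49.6755 in⁴
  web plate: d = 1.35947 in → contributes +32.4583 in⁴
  top plate: d = 5.90947 in → contributes +58.7373 in⁴
Total I = 140.871 in⁴.
Radius of gyration: k = √(I/A) = √(140.871 / 10.82) = 3.60826 in.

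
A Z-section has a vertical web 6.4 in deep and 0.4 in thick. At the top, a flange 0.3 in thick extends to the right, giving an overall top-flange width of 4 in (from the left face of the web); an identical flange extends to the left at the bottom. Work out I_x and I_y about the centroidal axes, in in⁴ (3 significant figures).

I_x ≈ 28.8 in⁴, I_y ≈ 11.0 in⁴

Decompose the section into non-overlapping parts with the origin at the bottom-left of its bounding rectangle.
Web: 0.4 × 6.4, A = 2.56 in², y = 3.2 in, Ī = 8.7381 in⁴.
Top flange (beyond web): 3.6 × 0.3, A = 1.08 in², y = 6.25 in, Ī = 0.0081 in⁴.
Bottom flange (beyond web): 3.6 × 0.3, A = 1.08 in², y = 0.15 in, Ī = 0.0081 in⁴.
Centroid: ȳ = ΣA·y / ΣA = 3.2 in.
Transfer each piece to the centroidal x-axis using Ī + A·d² with d = y − 3.2:
  web: d = 0 in → contributes +8.7381 in⁴
  top flange (beyond web): d = 3.05 in → contributes +10.055 in⁴
  bottom flange (beyond web): d = -3.05 in → contributes +10.055 in⁴
Total I = 28.848 in⁴.
For the y-axis: x̄ = 3.8 in.
Repeating about the centroidal y-axis gives I_y = 11.007 in⁴.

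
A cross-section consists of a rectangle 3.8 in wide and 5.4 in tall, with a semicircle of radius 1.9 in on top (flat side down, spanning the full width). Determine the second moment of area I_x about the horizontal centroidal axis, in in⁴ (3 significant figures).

Treat the section as a set of non-overlapping primitives; coordinates are from the bounding-box lower-left.
Rectangular body: 3.8 × 5.4, A = 20.52 in², y = 2.7 in, Ī = 49.864 in⁴.
Semicircular cap: semicircle r = 1.9, A = 5.6706 in², y = 6.2064 in, Ī = 1.4304 in⁴.
Centroid: ȳ = ΣA·y / ΣA = 3.4592 in.
Transfer each piece to the horizontal centroidal axis using Ī + A·d² with d = y − 3.4592:
  rectangular body: d = -0.75917 in → contributes +61.69 in⁴
  semicircular cap: d = 2.7472 in → contributes +44.227 in⁴
Total I = 105.92 in⁴.

I_x ≈ 106 in⁴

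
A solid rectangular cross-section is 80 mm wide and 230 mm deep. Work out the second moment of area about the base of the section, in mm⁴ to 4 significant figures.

The section: 80 × 230, A = 18 400 mm², y = 115 mm, Ī = 81 113 333 mm⁴.
Transfer it to the base of the section using Ī + A·d² with d = y − 0:
  the section: d = 115 mm → contributes +324 453 333 mm⁴
Total I = 324 453 333 mm⁴.

I_base ≈ 3.245 × 10⁸ mm⁴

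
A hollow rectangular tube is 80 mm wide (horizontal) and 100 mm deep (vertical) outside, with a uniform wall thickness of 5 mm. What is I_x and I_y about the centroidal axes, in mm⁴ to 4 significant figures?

I_x ≈ 2.414 × 10⁶ mm⁴, I_y ≈ 1.694 × 10⁶ mm⁴

Treat the section as a set of non-overlapping primitives; coordinates are from the bounding-box lower-left.
Outer rectangle: 80 × 100, A = 8 000 mm², y = 50 mm, Ī = 6 666 667 mm⁴.
Inner void (subtracted): 70 × 90, A = 6 300 mm², y = 50 mm, Ī = 4 252 500 mm⁴.
By symmetry the centroid is at mid-height, ȳ = 50 mm.
All pieces are centred on the centroidal x-axis, so I = ΣĪ (holes subtracted) = 2 414 167 mm⁴.
Repeating about the centroidal y-axis gives I_y = 1 694 167 mm⁴.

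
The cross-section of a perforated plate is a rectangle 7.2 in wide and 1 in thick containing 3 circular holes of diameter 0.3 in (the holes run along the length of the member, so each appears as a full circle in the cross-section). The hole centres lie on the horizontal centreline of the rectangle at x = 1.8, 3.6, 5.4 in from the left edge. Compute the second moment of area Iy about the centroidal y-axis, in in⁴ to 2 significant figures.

Decompose the section into non-overlapping parts with the origin at the bottom-left of its bounding rectangle.
Plate: 7.2 × 1, A = 7.2 in², x = 3.6 in, Ī = 31.1 in⁴.
Hole 1 (subtracted): ⌀0.3, A = 0.07069 in², x = 1.8 in, Ī = 0.0003976 in⁴.
Hole 2 (subtracted): ⌀0.3, A = 0.07069 in², x = 3.6 in, Ī = 0.0003976 in⁴.
Hole 3 (subtracted): ⌀0.3, A = 0.07069 in², x = 5.4 in, Ī = 0.0003976 in⁴.
By symmetry the centroid is at mid-width, x̄ = 3.6 in.
Transfer each piece to the centroidal y-axis using Ī + A·d² with d = x − 3.6:
  plate: d = 0 in → contributes +31.1 in⁴
  hole 1: d = -1.8 in → contributes −0.2294 in⁴
  hole 2: d = 0 in → contributes −0.0003976 in⁴
  hole 3: d = 1.8 in → contributes −0.2294 in⁴
Total I = 30.64 in⁴.

Iy ≈ 31 in⁴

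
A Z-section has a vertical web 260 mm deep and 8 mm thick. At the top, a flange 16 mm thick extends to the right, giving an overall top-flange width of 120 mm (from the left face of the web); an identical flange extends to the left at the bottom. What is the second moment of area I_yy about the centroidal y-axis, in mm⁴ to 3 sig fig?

I_yy ≈ 1.67 × 10⁷ mm⁴

Break the section into simple shapes (no overlaps), measuring from the bottom-left corner of the bounding box.
Web: 8 × 260, A = 2 080 mm², x = 116 mm, Ī = 11 093 mm⁴.
Top flange (beyond web): 112 × 16, A = 1 792 mm², x = 176 mm, Ī = 1 873 237 mm⁴.
Bottom flange (beyond web): 112 × 16, A = 1 792 mm², x = 56 mm, Ī = 1 873 237 mm⁴.
Centroid: x̄ = ΣA·x / ΣA = 116 mm.
Transfer each piece to the centroidal y-axis using Ī + A·d² with d = x − 116:
  web: d = 0 mm → contributes +11 093 mm⁴
  top flange (beyond web): d = 60 mm → contributes +8 324 437 mm⁴
  bottom flange (beyond web): d = -60 mm → contributes +8 324 437 mm⁴
Total I = 16 659 968 mm⁴.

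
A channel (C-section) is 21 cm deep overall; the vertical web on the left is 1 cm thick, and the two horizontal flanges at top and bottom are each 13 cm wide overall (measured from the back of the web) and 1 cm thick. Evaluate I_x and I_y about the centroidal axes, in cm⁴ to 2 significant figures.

I_x ≈ 3200 cm⁴, I_y ≈ 760 cm⁴

Decompose the section into non-overlapping parts with the origin at the bottom-left of its bounding rectangle.
Web: 1 × 21, A = 21 cm², y = 10.5 cm, Ī = 771.8 cm⁴.
Top flange (beyond web): 12 × 1, A = 12 cm², y = 20.5 cm, Ī = 1 cm⁴.
Bottom flange (beyond web): 12 × 1, A = 12 cm², y = 0.5 cm, Ī = 1 cm⁴.
By symmetry the centroid is at mid-height, ȳ = 10.5 cm.
Transfer each piece to the centroidal x-axis using Ī + A·d² with d = y − 10.5:
  web: d = 0 cm → contributes +771.8 cm⁴
  top flange (beyond web): d = 10 cm → contributes +1 201 cm⁴
  bottom flange (beyond web): d = -10 cm → contributes +1 201 cm⁴
Total I = 3 174 cm⁴.
For the y-axis: x̄ = 3.967 cm.
Repeating about the centroidal y-axis gives I_y = 763 cm⁴.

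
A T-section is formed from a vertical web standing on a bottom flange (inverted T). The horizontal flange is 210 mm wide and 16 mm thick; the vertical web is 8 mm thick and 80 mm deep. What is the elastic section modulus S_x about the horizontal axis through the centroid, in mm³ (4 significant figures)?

Break the section into simple shapes (no overlaps), measuring from the bottom-left corner of the bounding box.
Flange: 210 × 16, A = 3 360 mm², y = 8 mm, Ī = 71 680 mm⁴.
Web: 8 × 80, A = 640 mm², y = 56 mm, Ī = 341 333 mm⁴.
Centroid: ȳ = ΣA·y / ΣA = 15.68 mm.
Transfer each piece to the horizontal axis through the centroid using Ī + A·d² with d = y − 15.68:
  flange: d = -7.68 mm → contributes +269 861 mm⁴
  web: d = 40.32 mm → contributes +1 381 783 mm⁴
Total I = 1 651 644 mm⁴.
Extreme fibre distance c = 80.32 mm; S = I/c = 20563.3 mm³.

S_x ≈ 2.056 × 10⁴ mm³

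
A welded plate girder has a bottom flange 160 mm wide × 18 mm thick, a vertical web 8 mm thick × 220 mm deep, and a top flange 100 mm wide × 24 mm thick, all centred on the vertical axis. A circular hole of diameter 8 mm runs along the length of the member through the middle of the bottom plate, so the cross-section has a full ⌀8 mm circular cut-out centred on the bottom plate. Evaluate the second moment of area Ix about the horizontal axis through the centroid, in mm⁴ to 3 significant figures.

Ix ≈ 8.28 × 10⁷ mm⁴

Break the section into simple shapes (no overlaps), measuring from the bottom-left corner of the bounding box.
Bottom plate: 160 × 18, A = 2 880 mm², y = 9 mm, Ī = 77 760 mm⁴.
Web plate: 8 × 220, A = 1 760 mm², y = 128 mm, Ī = 7 098 667 mm⁴.
Top plate: 100 × 24, A = 2 400 mm², y = 250 mm, Ī = 115 200 mm⁴.
Hole (subtracted): ⌀8, A = 50.265 mm², y = 9 mm, Ī = 201.06 mm⁴.
Centroid: ȳ = ΣA·y / ΣA = 121.71 mm.
Transfer each piece to the horizontal axis through the centroid using Ī + A·d² with d = y − 121.71:
  bottom plate: d = -112.71 mm → contributes +36 666 477 mm⁴
  web plate: d = 6.2861 mm → contributes +7 168 214 mm⁴
  top plate: d = 128.29 mm → contributes +39 612 797 mm⁴
  hole: d = -112.71 mm → contributes −638 795 mm⁴
Total I = 82 808 693 mm⁴.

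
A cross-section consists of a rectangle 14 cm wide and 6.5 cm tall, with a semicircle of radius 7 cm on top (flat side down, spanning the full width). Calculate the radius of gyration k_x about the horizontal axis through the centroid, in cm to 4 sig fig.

Treat the section as a set of non-overlapping primitives; coordinates are from the bounding-box lower-left.
Rectangular body: 14 × 6.5, A = 91 cm², y = 3.25 cm, Ī = 320.396 cm⁴.
Semicircular cap: semicircle r = 7, A = 76.969 cm², y = 9.47089 cm, Ī = 263.526 cm⁴.
Centroid: ȳ = ΣA·y / ΣA = 6.10062 cm.
Transfer each piece to the horizontal axis through the centroid using Ī + A·d² with d = y − 6.10062:
  rectangular body: d = -2.85062 cm → contributes +1059.87 cm⁴
  semicircular cap: d = 3.37027 cm → contributes +1137.8 cm⁴
Total I = 2197.66 cm⁴.
Radius of gyration: k = √(I/A) = √(2197.66 / 167.969) = 3.61714 cm.

k_x ≈ 3.617 cm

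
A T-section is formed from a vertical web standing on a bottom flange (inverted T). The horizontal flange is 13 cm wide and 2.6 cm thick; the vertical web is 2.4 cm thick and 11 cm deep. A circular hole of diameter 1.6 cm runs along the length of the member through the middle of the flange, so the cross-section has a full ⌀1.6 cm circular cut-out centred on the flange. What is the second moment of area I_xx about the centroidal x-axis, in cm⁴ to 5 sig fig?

I_xx ≈ 951.82 cm⁴

Split into non-overlapping primitives; take the origin at the lower-left of the bounding box.
Flange: 13 × 2.6, A = 33.8 cm², y = 1.3 cm, Ī = 19.04067 cm⁴.
Web: 2.4 × 11, A = 26.4 cm², y = 8.1 cm, Ī = 266.2 cm⁴.
Hole (subtracted): ⌀1.6, A = 2.010619 cm², y = 1.3 cm, Ī = 0.3216991 cm⁴.
Centroid: ȳ = ΣA·y / ΣA = 4.385099 cm.
Transfer each piece to the centroidal x-axis using Ī + A·d² with d = y − 4.385099:
  flange: d = -3.085099 cm → contributes +340.7435 cm⁴
  web: d = 3.714901 cm → contributes +630.5329 cm⁴
  hole: d = -3.085099 cm → contributes −19.45844 cm⁴
Total I = 951.818 cm⁴.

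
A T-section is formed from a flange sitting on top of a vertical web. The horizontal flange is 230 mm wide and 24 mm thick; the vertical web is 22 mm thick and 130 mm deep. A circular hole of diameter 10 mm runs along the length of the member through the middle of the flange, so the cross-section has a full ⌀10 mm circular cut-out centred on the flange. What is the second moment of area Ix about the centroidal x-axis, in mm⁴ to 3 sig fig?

Ix ≈ 1.54 × 10⁷ mm⁴

Decompose the section into non-overlapping parts with the origin at the bottom-left of its bounding rectangle.
Flange: 230 × 24, A = 5 520 mm², y = 142 mm, Ī = 264 960 mm⁴.
Web: 22 × 130, A = 2 860 mm², y = 65 mm, Ī = 4 027 833 mm⁴.
Hole (subtracted): ⌀10, A = 78.54 mm², y = 142 mm, Ī = 490.87 mm⁴.
Centroid: ȳ = ΣA·y / ΣA = 115.47 mm.
Transfer each piece to the centroidal x-axis using Ī + A·d² with d = y − 115.47:
  flange: d = 26.528 mm → contributes +4 149 536 mm⁴
  web: d = -50.472 mm → contributes +11 313 502 mm⁴
  hole: d = 26.528 mm → contributes −55 762 mm⁴
Total I = 15 407 276 mm⁴.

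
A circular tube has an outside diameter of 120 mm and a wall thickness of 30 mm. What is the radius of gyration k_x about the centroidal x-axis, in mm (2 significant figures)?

Treat the section as a set of non-overlapping primitives; coordinates are from the bounding-box lower-left.
Outer circle: ⌀120, A = 11 310 mm², y = 60 mm, Ī = 10 178 760 mm⁴.
Bore (subtracted): ⌀60, A = 2 827 mm², y = 60 mm, Ī = 636 173 mm⁴.
By symmetry the centroid is at mid-height, ȳ = 60 mm.
All pieces are centred on the centroidal x-axis, so I = ΣĪ (holes subtracted) = 9 542 588 mm⁴.
Radius of gyration: k = √(I/A) = √(9 542 588 / 8 482) = 33.54 mm.

k_x ≈ 34 mm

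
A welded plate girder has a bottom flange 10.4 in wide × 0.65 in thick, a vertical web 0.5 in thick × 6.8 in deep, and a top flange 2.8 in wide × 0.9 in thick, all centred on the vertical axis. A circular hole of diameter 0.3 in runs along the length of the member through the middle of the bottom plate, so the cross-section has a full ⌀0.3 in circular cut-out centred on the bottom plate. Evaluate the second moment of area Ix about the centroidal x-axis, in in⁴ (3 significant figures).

Ix ≈ 125 in⁴

Treat the section as a set of non-overlapping primitives; coordinates are from the bounding-box lower-left.
Bottom plate: 10.4 × 0.65, A = 6.76 in², y = 0.325 in, Ī = 0.23801 in⁴.
Web plate: 0.5 × 6.8, A = 3.4 in², y = 4.05 in, Ī = 13.101 in⁴.
Top plate: 2.8 × 0.9, A = 2.52 in², y = 7.9 in, Ī = 0.1701 in⁴.
Hole (subtracted): ⌀0.3, A = 0.070686 in², y = 0.325 in, Ī = 0.00039761 in⁴.
Centroid: ȳ = ΣA·y / ΣA = 2.8433 in.
Transfer each piece to the centroidal x-axis using Ī + A·d² with d = y − 2.8433:
  bottom plate: d = -2.5183 in → contributes +43.109 in⁴
  web plate: d = 1.2067 in → contributes +18.052 in⁴
  top plate: d = 5.0567 in → contributes +64.607 in⁴
  hole: d = -2.5183 in → contributes −0.44867 in⁴
Total I = 125.32 in⁴.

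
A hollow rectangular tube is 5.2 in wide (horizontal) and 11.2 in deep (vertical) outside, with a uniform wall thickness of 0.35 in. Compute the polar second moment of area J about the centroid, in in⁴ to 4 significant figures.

J ≈ 226.2 in⁴

Break the section into simple shapes (no overlaps), measuring from the bottom-left corner of the bounding box.
Outer rectangle: 5.2 × 11.2, A = 58.24 in², y = 5.6 in, Ī = 608.802 in⁴.
Inner void (subtracted): 4.5 × 10.5, A = 47.25 in², y = 5.6 in, Ī = 434.109 in⁴.
By symmetry the centroid is at mid-height, ȳ = 5.6 in.
All pieces are centred on the centroidal x-axis, so I = ΣĪ (holes subtracted) = 174.693 in⁴.
Repeating about the centroidal y-axis gives I_y = 51.4998 in⁴.
Polar second moment: J = I_x + I_y = 226.193 in⁴.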